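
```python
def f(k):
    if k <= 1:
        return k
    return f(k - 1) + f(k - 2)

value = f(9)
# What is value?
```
Call trace (a repeated sub-call is expanded the first time; later identical calls just restate its return value):
f(k=9)
  f(k=8)
    f(k=7)
      f(k=6)
        f(k=5)
          f(k=4)
            f(k=3)
              f(k=2)
                f(k=1)
                -> return 1
                f(k=0)
                -> return 0
              -> return 1
              f(k=1)
              -> return 1
            -> return 2
            f(k=2) -> return 1  (same call as traced above)
          -> return 3
          f(k=3) -> return 2  (same call as traced above)
        -> return 5
        f(k=4) -> return 3  (same call as traced above)
      -> return 8
      f(k=5) -> return 5  (same call as traced above)
    -> return 13
    f(k=6) -> return 8  (same call as traced above)
  -> return 21
  f(k=7) -> return 13  (same call as traced above)
-> return 34

Final answer: 34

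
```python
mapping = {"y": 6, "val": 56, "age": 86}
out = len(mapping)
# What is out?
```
Trace:
  mapping={'y': 6, 'val': 56, 'age': 86}
  mapping={'y': 6, 'val': 56, 'age': 86}, out=3

Final answer: 3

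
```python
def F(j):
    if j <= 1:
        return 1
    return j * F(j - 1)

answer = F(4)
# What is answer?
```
Call trace:
F(j=4)
  F(j=3)
    F(j=2)
      F(j=1)
      -> return 1
    -> return 2
  -> return 6
-> return 24

Final answer: 24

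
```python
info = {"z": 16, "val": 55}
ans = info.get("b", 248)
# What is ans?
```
Trace:
  info={'z': 16, 'val': 55}
  info={'z': 16, 'val': 55}, ans=248

Final answer: 248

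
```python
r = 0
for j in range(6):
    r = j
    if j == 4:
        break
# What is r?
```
Trace:
  r=0
  r=0, j=0
  r=1, j=1
  r=2, j=2
  r=3, j=3
  r=4, j=4

Final answer: 4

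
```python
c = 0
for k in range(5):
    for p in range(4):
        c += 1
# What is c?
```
Trace:
  c=0
  c=1, k=0, p=0
  c=2, k=0, p=1
  c=3, k=0, p=2
  c=4, k=0, p=3
  c=5, k=1, p=0
  c=6, k=1, p=1
  c=7, k=1, p=2
  c=8, k=1, p=3
  c=9, k=2, p=0
  c=10, k=2, p=1
  c=11, k=2, p=2
  c=12, k=2, p=3
  c=13, k=3, p=0
  c=14, k=3, p=1
  c=15, k=3, p=2
  c=16, k=3, p=3
  c=17, k=4, p=0
  c=18, k=4, p=1
  c=19, k=4, p=2
  c=20, k=4, p=3

Final answer: 20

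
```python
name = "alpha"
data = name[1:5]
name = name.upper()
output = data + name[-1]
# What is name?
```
Trace:
  name='alpha'
  name='alpha', data='lpha'
  name='ALPHA', data='lpha'
  name='ALPHA', data='lpha', output='lphaA'

Final answer: 'ALPHA'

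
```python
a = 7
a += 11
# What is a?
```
Trace:
  a=7
  a=18

Final answer: 18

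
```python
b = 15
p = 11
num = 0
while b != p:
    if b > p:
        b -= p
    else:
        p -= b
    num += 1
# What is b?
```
Trace:
  b=15
  b=15, p=11
  b=15, p=11, num=0
  b=4, p=11, num=1
  b=4, p=7, num=2
  b=4, p=3, num=3
  b=1, p=3, num=4
  b=1, p=2, num=5
  b=1, p=1, num=6

Final answer: 1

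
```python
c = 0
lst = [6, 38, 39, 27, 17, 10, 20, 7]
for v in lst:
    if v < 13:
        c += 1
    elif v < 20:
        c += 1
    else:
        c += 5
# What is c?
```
Trace:
  c=0
  c=1, v=6
  c=6, v=38
  c=11, v=39
  c=16, v=27
  c=17, v=17
  c=18, v=10
  c=23, v=20
  c=24, v=7

Final answer: 24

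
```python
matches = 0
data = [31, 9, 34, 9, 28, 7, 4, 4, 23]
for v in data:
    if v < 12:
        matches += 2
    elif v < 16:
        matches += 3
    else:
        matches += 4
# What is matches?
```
Trace:
  matches=0
  matches=4, v=31
  matches=6, v=9
  matches=10, v=34
  matches=12, v=9
  matches=16, v=28
  matches=18, v=7
  matches=20, v=4
  matches=22, v=4
  matches=26, v=23

Final answer: 26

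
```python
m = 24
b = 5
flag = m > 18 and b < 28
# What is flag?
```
Trace:
  m=24
  m=24, b=5
  m=24, b=5, flag=True

Final answer: True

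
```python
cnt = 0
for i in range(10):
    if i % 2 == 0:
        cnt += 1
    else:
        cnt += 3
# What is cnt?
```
Trace:
  cnt=0
  cnt=1, i=0
  cnt=4, i=1
  cnt=5, i=2
  cnt=8, i=3
  cnt=9, i=4
  cnt=12, i=5
  cnt=13, i=6
  cnt=16, i=7
  cnt=17, i=8
  cnt=20, i=9

Final answer: 20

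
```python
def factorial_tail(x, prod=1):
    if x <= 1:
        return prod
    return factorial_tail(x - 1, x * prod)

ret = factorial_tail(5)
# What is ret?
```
Call trace:
factorial_tail(x=5, prod=1)
  factorial_tail(x=4, prod=5)
    factorial_tail(x=3, prod=20)
      factorial_tail(x=2, prod=60)
        factorial_tail(x=1, prod=120)
        -> return 120
      -> return 120
    -> return 120
  -> return 120
-> return 120

Final answer: 120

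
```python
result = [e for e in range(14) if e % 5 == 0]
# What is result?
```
Trace:
  e=0
  e=1
  e=2
  e=3
  e=4
  e=5
  e=6
  e=7
  e=8
  e=9
  e=10
  e=11
  e=12
  e=13
  result=[0, 5, 10]

Final answer: [0, 5, 10]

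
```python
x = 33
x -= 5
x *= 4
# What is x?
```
Trace:
  x=33
  x=28
  x=112

Final answer: 112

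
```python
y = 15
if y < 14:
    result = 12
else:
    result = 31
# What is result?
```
Trace:
  y=15
  y=15, result=31

Final answer: 31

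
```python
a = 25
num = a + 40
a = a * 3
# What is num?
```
Trace:
  a=25
  a=25, num=65
  a=75, num=65

Final answer: 65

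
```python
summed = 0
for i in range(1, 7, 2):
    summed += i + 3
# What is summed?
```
Trace:
  summed=0
  summed=4, i=1
  summed=10, i=3
  summed=18, i=5

Final answer: 18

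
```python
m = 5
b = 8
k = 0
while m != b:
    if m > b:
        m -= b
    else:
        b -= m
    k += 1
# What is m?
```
Trace:
  m=5
  m=5, b=8
  m=5, b=8, k=0
  m=5, b=3, k=1
  m=2, b=3, k=2
  m=2, b=1, k=3
  m=1, b=1, k=4

Final answer: 1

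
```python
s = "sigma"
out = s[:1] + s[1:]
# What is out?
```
Trace:
  s='sigma'
  s='sigma', out='sigma'

Final answer: 'sigma'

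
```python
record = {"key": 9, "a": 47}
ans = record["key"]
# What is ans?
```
Trace:
  record={'key': 9, 'a': 47}
  record={'key': 9, 'a': 47}, ans=9

Final answer: 9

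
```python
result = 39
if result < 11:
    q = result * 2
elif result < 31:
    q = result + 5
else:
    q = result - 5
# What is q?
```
Trace:
  result=39
  result=39, q=34

Final answer: 34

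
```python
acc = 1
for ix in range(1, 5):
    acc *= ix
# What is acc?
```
Trace:
  acc=1
  acc=1, ix=1
  acc=2, ix=2
  acc=6, ix=3
  acc=24, ix=4

Final answer: 24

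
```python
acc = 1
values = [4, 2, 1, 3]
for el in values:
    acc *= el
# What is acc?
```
Trace:
  acc=1
  acc=4, el=4
  acc=8, el=2
  acc=8, el=1
  acc=24, el=3

Final answer: 24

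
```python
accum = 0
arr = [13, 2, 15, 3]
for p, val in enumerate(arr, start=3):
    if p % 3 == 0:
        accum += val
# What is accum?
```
Trace:
  accum=0
  accum=13, p=3, val=13
  accum=13, p=4, val=2
  accum=13, p=5, val=15
  accum=16, p=6, val=3

Final answer: 16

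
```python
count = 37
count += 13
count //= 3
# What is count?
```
Trace:
  count=37
  count=50
  count=16

Final answer: 16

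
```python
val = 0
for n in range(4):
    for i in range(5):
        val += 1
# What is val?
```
Trace:
  val=0
  val=1, n=0, i=0
  val=2, n=0, i=1
  val=3, n=0, i=2
  val=4, n=0, i=3
  val=5, n=0, i=4
  val=6, n=1, i=0
  val=7, n=1, i=1
  val=8, n=1, i=2
  val=9, n=1, i=3
  val=10, n=1, i=4
  val=11, n=2, i=0
  val=12, n=2, i=1
  val=13, n=2, i=2
  val=14, n=2, i=3
  val=15, n=2, i=4
  val=16, n=3, i=0
  val=17, n=3, i=1
  val=18, n=3, i=2
  val=19, n=3, i=3
  val=20, n=3, i=4

Final answer: 20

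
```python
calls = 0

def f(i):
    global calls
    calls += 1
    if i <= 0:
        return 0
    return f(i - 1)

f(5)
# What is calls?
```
Call trace:
f(i=5)
  f(i=4)
    f(i=3)
      f(i=2)
        f(i=1)
          f(i=0)
          -> return 0
        -> return 0
      -> return 0
    -> return 0
  -> return 0
-> return 0

calls is incremented once per call. f is entered once for each i = 5, 4, 3, 2, 1, 0 (the i <= 0 call returns without recursing), i.e. 5 + 1 calls.
calls = 6

Final answer: 6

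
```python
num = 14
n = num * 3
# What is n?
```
Trace:
  num=14
  num=14, n=42

Final answer: 42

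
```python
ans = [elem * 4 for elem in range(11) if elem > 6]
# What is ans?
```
Trace:
  elem=0
  elem=1
  elem=2
  elem=3
  elem=4
  elem=5
  elem=6
  elem=7
  elem=8
  elem=9
  elem=10
  ans=[28, 32, 36, 40]

Final answer: [28, 32, 36, 40]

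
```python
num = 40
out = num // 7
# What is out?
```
Trace:
  num=40
  num=40, out=5

Final answer: 5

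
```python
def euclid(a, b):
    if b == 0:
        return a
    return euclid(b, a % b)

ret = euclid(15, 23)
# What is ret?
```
Call trace:
euclid(a=15, b=23)
  euclid(a=23, b=15)
    euclid(a=15, b=8)
      euclid(a=8, b=7)
        euclid(a=7, b=1)
          euclid(a=1, b=0)
          -> return 1
        -> return 1
      -> return 1
    -> return 1
  -> return 1
-> return 1

Final answer: 1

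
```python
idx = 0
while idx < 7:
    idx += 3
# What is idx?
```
Trace:
  idx=0
  idx=3
  idx=6
  idx=9

Final answer: 9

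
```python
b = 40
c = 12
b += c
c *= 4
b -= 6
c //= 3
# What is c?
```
Trace:
  b=40
  b=40, c=12
  b=52, c=12
  b=52, c=48
  b=46, c=48
  b=46, c=16

Final answer: 16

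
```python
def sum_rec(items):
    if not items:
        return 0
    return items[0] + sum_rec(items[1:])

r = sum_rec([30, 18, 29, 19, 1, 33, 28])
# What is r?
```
Call trace:
sum_rec(items=[30, 18, 29, 19, 1, 33, 28])
  sum_rec(items=[18, 29, 19, 1, 33, 28])
    sum_rec(items=[29, 19, 1, 33, 28])
      sum_rec(items=[19, 1, 33, 28])
        sum_rec(items=[1, 33, 28])
          sum_rec(items=[33, 28])
            sum_rec(items=[28])
              sum_rec(items=[])
              -> return 0
            -> return 28
          -> return 61
        -> return 62
      -> return 81
    -> return 110
  -> return 128
-> return 158

Final answer: 158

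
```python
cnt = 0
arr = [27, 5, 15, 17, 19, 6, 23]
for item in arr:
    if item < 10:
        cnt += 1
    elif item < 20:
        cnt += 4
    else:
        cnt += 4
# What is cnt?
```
Trace:
  cnt=0
  cnt=4, item=27
  cnt=5, item=5
  cnt=9, item=15
  cnt=13, item=17
  cnt=17, item=19
  cnt=18, item=6
  cnt=22, item=23

Final answer: 22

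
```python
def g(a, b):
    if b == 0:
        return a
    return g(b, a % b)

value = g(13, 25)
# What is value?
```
Call trace:
g(a=13, b=25)
  g(a=25, b=13)
    g(a=13, b=12)
      g(a=12, b=1)
        g(a=1, b=0)
        -> return 1
      -> return 1
    -> return 1
  -> return 1
-> return 1

Final answer: 1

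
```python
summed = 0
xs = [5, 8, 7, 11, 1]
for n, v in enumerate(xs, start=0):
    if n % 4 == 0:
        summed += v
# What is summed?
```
Trace:
  summed=0
  summed=5, n=0, v=5
  summed=5, n=1, v=8
  summed=5, n=2, v=7
  summed=5, n=3, v=11
  summed=6, n=4, v=1

Final answer: 6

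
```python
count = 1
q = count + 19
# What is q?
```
Trace:
  count=1
  count=1, q=20

Final answer: 20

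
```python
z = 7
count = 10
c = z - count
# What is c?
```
Trace:
  z=7
  z=7, count=10
  z=7, count=10, c=-3

Final answer: -3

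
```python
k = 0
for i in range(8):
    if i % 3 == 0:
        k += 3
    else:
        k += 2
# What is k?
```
Trace:
  k=0
  k=3, i=0
  k=5, i=1
  k=7, i=2
  k=10, i=3
  k=12, i=4
  k=14, i=5
  k=17, i=6
  k=19, i=7

Final answer: 19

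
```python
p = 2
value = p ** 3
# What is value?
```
Trace:
  p=2
  p=2, value=8

Final answer: 8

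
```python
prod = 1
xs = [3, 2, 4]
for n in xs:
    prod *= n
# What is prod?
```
Trace:
  prod=1
  prod=3, n=3
  prod=6, n=2
  prod=24, n=4

Final answer: 24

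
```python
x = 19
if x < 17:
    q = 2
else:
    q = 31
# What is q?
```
Trace:
  x=19
  x=19, q=31

Final answer: 31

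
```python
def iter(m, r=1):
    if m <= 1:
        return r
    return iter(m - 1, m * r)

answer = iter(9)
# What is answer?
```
Call trace:
iter(m=9, r=1)
  iter(m=8, r=9)
    iter(m=7, r=72)
      iter(m=6, r=504)
        iter(m=5, r=3024)
          iter(m=4, r=15120)
            iter(m=3, r=60480)
              iter(m=2, r=181440)
                iter(m=1, r=362880)
                -> return 362880
              -> return 362880
            -> return 362880
          -> return 362880
        -> return 362880
      -> return 362880
    -> return 362880
  -> return 362880
-> return 362880

Final answer: 362880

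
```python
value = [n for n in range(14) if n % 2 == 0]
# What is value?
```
Trace:
  n=0
  n=1
  n=2
  n=3
  n=4
  n=5
  n=6
  n=7
  n=8
  n=9
  n=10
  n=11
  n=12
  n=13
  value=[0, 2, 4, 6, 8, 10, 12]

Final answer: [0, 2, 4, 6, 8, 10, 12]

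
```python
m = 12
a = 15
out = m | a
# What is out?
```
Trace:
  m=12
  m=12, a=15
  m=12, a=15, out=15

Final answer: 15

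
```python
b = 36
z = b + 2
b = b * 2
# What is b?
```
Trace:
  b=36
  b=36, z=38
  b=72, z=38

Final answer: 72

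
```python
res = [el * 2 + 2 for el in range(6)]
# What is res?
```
Trace:
  el=0
  el=1
  el=2
  el=3
  el=4
  el=5
  res=[2, 4, 6, 8, 10, 12]

Final answer: [2, 4, 6, 8, 10, 12]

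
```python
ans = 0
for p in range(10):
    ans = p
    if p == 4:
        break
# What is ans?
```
Trace:
  ans=0
  ans=0, p=0
  ans=1, p=1
  ans=2, p=2
  ans=3, p=3
  ans=4, p=4

Final answer: 4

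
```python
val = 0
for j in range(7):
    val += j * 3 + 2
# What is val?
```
Trace:
  val=0
  val=2, j=0
  val=7, j=1
  val=15, j=2
  val=26, j=3
  val=40, j=4
  val=57, j=5
  val=77, j=6

Final answer: 77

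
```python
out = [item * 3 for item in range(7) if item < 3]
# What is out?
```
Trace:
  item=0
  item=1
  item=2
  item=3
  item=4
  item=5
  item=6
  out=[0, 3, 6]

Final answer: [0, 3, 6]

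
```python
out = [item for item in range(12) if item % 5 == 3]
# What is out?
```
Trace:
  item=0
  item=1
  item=2
  item=3
  item=4
  item=5
  item=6
  item=7
  item=8
  item=9
  item=10
  item=11
  out=[3, 8]

Final answer: [3, 8]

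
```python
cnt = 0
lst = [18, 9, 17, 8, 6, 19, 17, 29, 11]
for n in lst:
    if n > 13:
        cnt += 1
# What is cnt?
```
Trace:
  cnt=0
  cnt=1, n=18
  cnt=1, n=9
  cnt=2, n=17
  cnt=2, n=8
  cnt=2, n=6
  cnt=3, n=19
  cnt=4, n=17
  cnt=5, n=29
  cnt=5, n=11

Final answer: 5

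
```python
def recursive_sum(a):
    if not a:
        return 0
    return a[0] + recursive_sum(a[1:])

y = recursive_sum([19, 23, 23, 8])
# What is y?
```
Call trace:
recursive_sum(a=[19, 23, 23, 8])
  recursive_sum(a=[23, 23, 8])
    recursive_sum(a=[23, 8])
      recursive_sum(a=[8])
        recursive_sum(a=[])
        -> return 0
      -> return 8
    -> return 31
  -> return 54
-> return 73

Final answer: 73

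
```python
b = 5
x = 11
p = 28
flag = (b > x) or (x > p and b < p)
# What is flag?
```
Trace:
  b=5
  b=5, x=11
  b=5, x=11, p=28
  b=5, x=11, p=28, flag=False

Final answer: False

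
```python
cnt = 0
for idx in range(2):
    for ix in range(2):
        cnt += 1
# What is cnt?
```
Trace:
  cnt=0
  cnt=1, idx=0, ix=0
  cnt=2, idx=0, ix=1
  cnt=3, idx=1, ix=0
  cnt=4, idx=1, ix=1

Final answer: 4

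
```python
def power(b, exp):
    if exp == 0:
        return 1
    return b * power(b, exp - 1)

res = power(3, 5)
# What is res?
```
Call trace:
power(b=3, exp=5)
  power(b=3, exp=4)
    power(b=3, exp=3)
      power(b=3, exp=2)
        power(b=3, exp=1)
          power(b=3, exp=0)
          -> return 1
        -> return 3
      -> return 9
    -> return 27
  -> return 81
-> return 243

Final answer: 243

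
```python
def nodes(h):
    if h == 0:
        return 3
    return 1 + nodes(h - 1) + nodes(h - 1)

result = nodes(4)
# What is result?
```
Call trace (a repeated sub-call is expanded the first time; later identical calls just restate its return value):
nodes(h=4)
  nodes(h=3)
    nodes(h=2)
      nodes(h=1)
        nodes(h=0)
        -> return 3
        nodes(h=0)
        -> return 3
      -> return 7
      nodes(h=1) -> return 7  (same call as traced above)
    -> return 15
    nodes(h=2) -> return 15  (same call as traced above)
  -> return 31
  nodes(h=3) -> return 31  (same call as traced above)
-> return 63

Final answer: 63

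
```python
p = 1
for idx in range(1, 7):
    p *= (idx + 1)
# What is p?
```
Trace:
  p=1
  p=2, idx=1
  p=6, idx=2
  p=24, idx=3
  p=120, idx=4
  p=720, idx=5
  p=5040, idx=6

Final answer: 5040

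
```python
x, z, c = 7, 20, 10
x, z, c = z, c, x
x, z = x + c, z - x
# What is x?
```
Trace:
  x=7, z=20, c=10
  x=20, z=10, c=7
  x=27, z=-10, c=7

Final answer: 27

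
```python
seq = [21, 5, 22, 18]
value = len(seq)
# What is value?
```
Trace:
  seq=[21, 5, 22, 18]
  seq=[21, 5, 22, 18], value=4

Final answer: 4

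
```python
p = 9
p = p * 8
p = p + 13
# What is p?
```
Trace:
  p=9
  p=72
  p=85

Final answer: 85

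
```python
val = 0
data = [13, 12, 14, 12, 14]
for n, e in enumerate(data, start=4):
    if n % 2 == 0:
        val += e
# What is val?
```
Trace:
  val=0
  val=13, n=4, e=13
  val=13, n=5, e=12
  val=27, n=6, e=14
  val=27, n=7, e=12
  val=41, n=8, e=14

Final answer: 41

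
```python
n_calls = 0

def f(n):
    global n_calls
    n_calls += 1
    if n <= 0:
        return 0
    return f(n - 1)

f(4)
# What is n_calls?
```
Call trace:
f(n=4)
  f(n=3)
    f(n=2)
      f(n=1)
        f(n=0)
        -> return 0
      -> return 0
    -> return 0
  -> return 0
-> return 0

n_calls is incremented once per call. f is entered once for each n = 4, 3, 2, 1, 0 (the n <= 0 call returns without recursing), i.e. 4 + 1 calls.
n_calls = 5

Final answer: 5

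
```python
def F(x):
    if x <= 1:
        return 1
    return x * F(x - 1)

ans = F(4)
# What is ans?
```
Call trace:
F(x=4)
  F(x=3)
    F(x=2)
      F(x=1)
      -> return 1
    -> return 2
  -> return 6
-> return 24

Final answer: 24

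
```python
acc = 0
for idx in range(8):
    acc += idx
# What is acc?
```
Trace:
  acc=0
  acc=0, idx=0
  acc=1, idx=1
  acc=3, idx=2
  acc=6, idx=3
  acc=10, idx=4
  acc=15, idx=5
  acc=21, idx=6
  acc=28, idx=7

Final answer: 28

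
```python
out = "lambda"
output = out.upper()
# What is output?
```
Trace:
  out='lambda'
  out='lambda', output='LAMBDA'

Final answer: 'LAMBDA'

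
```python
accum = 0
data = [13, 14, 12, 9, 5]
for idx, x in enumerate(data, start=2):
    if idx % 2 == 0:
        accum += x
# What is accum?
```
Trace:
  accum=0
  accum=13, idx=2, x=13
  accum=13, idx=3, x=14
  accum=25, idx=4, x=12
  accum=25, idx=5, x=9
  accum=30, idx=6, x=5

Final answer: 30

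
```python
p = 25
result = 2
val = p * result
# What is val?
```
Trace:
  p=25
  p=25, result=2
  p=25, result=2, val=50

Final answer: 50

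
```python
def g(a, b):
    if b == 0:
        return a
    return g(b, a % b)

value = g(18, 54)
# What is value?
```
Call trace:
g(a=18, b=54)
  g(a=54, b=18)
    g(a=18, b=0)
    -> return 18
  -> return 18
-> return 18

Final answer: 18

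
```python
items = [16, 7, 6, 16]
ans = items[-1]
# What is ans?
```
Trace:
  items=[16, 7, 6, 16]
  items=[16, 7, 6, 16], ans=16

Final answer: 16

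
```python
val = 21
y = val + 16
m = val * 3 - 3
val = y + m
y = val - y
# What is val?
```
Trace:
  val=21
  val=21, y=37
  val=21, y=37, m=60
  val=97, y=37, m=60
  val=97, y=60, m=60

Final answer: 97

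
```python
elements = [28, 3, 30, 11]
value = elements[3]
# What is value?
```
Trace:
  elements=[28, 3, 30, 11]
  elements=[28, 3, 30, 11], value=11

Final answer: 11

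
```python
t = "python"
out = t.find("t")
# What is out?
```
Trace:
  t='python'
  t='python', out=2

Final answer: 2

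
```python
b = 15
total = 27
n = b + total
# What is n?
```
Trace:
  b=15
  b=15, total=27
  b=15, total=27, n=42

Final answer: 42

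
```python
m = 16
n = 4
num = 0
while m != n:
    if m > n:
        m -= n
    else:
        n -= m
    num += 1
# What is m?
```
Trace:
  m=16
  m=16, n=4
  m=16, n=4, num=0
  m=12, n=4, num=1
  m=8, n=4, num=2
  m=4, n=4, num=3

Final answer: 4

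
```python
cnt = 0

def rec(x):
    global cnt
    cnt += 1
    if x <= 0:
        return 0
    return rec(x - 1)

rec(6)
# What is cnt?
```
Call trace:
rec(x=6)
  rec(x=5)
    rec(x=4)
      rec(x=3)
        rec(x=2)
          rec(x=1)
            rec(x=0)
            -> return 0
          -> return 0
        -> return 0
      -> return 0
    -> return 0
  -> return 0
-> return 0

cnt is incremented once per call. rec is entered once for each x = 6, 5, 4, 3, 2, 1, 0 (the x <= 0 call returns without recursing), i.e. 6 + 1 calls.
cnt = 7

Final answer: 7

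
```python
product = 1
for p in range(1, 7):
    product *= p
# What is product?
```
Trace:
  product=1
  product=1, p=1
  product=2, p=2
  product=6, p=3
  product=24, p=4
  product=120, p=5
  product=720, p=6

Final answer: 720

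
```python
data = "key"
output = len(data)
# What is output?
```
Trace:
  data='key'
  data='key', output=3

Final answer: 3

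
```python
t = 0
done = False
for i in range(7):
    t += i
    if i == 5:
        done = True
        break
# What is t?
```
Trace:
  t=0
  t=0, done=False
  t=0, done=False, i=0
  t=1, done=False, i=1
  t=3, done=False, i=2
  t=6, done=False, i=3
  t=10, done=False, i=4
  t=15, done=True, i=5

Final answer: 15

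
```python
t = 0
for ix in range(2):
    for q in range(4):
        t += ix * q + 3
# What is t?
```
Trace:
  t=0
  t=3, ix=0, q=0
  t=6, ix=0, q=1
  t=9, ix=0, q=2
  t=12, ix=0, q=3
  t=15, ix=1, q=0
  t=19, ix=1, q=1
  t=24, ix=1, q=2
  t=30, ix=1, q=3

Final answer: 30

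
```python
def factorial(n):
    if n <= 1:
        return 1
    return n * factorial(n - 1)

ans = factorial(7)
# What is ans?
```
Call trace:
factorial(n=7)
  factorial(n=6)
    factorial(n=5)
      factorial(n=4)
        factorial(n=3)
          factorial(n=2)
            factorial(n=1)
            -> return 1
          -> return 2
        -> return 6
      -> return 24
    -> return 120
  -> return 720
-> return 5040

Final answer: 5040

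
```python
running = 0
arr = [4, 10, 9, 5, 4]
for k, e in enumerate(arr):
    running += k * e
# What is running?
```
Trace:
  running=0
  running=0, k=0, e=4
  running=10, k=1, e=10
  running=28, k=2, e=9
  running=43, k=3, e=5
  running=59, k=4, e=4

Final answer: 59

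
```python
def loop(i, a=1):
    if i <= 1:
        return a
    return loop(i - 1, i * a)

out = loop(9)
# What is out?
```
Call trace:
loop(i=9, a=1)
  loop(i=8, a=9)
    loop(i=7, a=72)
      loop(i=6, a=504)
        loop(i=5, a=3024)
          loop(i=4, a=15120)
            loop(i=3, a=60480)
              loop(i=2, a=181440)
                loop(i=1, a=362880)
                -> return 362880
              -> return 362880
            -> return 362880
          -> return 362880
        -> return 362880
      -> return 362880
    -> return 362880
  -> return 362880
-> return 362880

Final answer: 362880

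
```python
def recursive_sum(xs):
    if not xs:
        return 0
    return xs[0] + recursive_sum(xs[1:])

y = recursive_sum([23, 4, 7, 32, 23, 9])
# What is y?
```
Call trace:
recursive_sum(xs=[23, 4, 7, 32, 23, 9])
  recursive_sum(xs=[4, 7, 32, 23, 9])
    recursive_sum(xs=[7, 32, 23, 9])
      recursive_sum(xs=[32, 23, 9])
        recursive_sum(xs=[23, 9])
          recursive_sum(xs=[9])
            recursive_sum(xs=[])
            -> return 0
          -> return 9
        -> return 32
      -> return 64
    -> return 71
  -> return 75
-> return 98

Final answer: 98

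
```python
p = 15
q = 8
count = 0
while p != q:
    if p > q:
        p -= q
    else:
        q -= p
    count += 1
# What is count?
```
Trace:
  p=15
  p=15, q=8
  p=15, q=8, count=0
  p=7, q=8, count=1
  p=7, q=1, count=2
  p=6, q=1, count=3
  p=5, q=1, count=4
  p=4, q=1, count=5
  p=3, q=1, count=6
  p=2, q=1, count=7
  p=1, q=1, count=8

Final answer: 8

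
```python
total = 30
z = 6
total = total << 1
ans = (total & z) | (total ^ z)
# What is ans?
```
Trace:
  total=30
  total=30, z=6
  total=60, z=6
  total=60, z=6, ans=62

Final answer: 62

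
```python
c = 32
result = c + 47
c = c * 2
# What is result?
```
Trace:
  c=32
  c=32, result=79
  c=64, result=79

Final answer: 79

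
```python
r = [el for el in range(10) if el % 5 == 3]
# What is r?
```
Trace:
  el=0
  el=1
  el=2
  el=3
  el=4
  el=5
  el=6
  el=7
  el=8
  el=9
  r=[3, 8]

Final answer: [3, 8]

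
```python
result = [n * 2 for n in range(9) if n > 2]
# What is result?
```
Trace:
  n=0
  n=1
  n=2
  n=3
  n=4
  n=5
  n=6
  n=7
  n=8
  result=[6, 8, 10, 12, 14, 16]

Final answer: [6, 8, 10, 12, 14, 16]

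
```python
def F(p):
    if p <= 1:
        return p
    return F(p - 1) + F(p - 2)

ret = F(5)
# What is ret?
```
Call trace (a repeated sub-call is expanded the first time; later identical calls just restate its return value):
F(p=5)
  F(p=4)
    F(p=3)
      F(p=2)
        F(p=1)
        -> return 1
        F(p=0)
        -> return 0
      -> return 1
      F(p=1)
      -> return 1
    -> return 2
    F(p=2) -> return 1  (same call as traced above)
  -> return 3
  F(p=3) -> return 2  (same call as traced above)
-> return 5

Final answer: 5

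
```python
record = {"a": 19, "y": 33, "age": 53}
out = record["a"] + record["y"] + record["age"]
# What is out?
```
Trace:
  record={'a': 19, 'y': 33, 'age': 53}
  record={'a': 19, 'y': 33, 'age': 53}, out=105

Final answer: 105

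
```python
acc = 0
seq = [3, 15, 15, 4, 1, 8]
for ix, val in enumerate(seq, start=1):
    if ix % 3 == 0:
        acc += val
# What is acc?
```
Trace:
  acc=0
  acc=0, ix=1, val=3
  acc=0, ix=2, val=15
  acc=15, ix=3, val=15
  acc=15, ix=4, val=4
  acc=15, ix=5, val=1
  acc=23, ix=6, val=8

Final answer: 23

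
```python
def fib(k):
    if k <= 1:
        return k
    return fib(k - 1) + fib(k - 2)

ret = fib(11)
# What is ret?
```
Call trace (a repeated sub-call is expanded the first time; later identical calls just restate its return value):
fib(k=11)
  fib(k=10)
    fib(k=9)
      fib(k=8)
        fib(k=7)
          fib(k=6)
            fib(k=5)
              fib(k=4)
                fib(k=3)
                  fib(k=2)
                    fib(k=1)
                    -> return 1
                    fib(k=0)
                    -> return 0
                  -> return 1
                  fib(k=1)
                  -> return 1
                -> return 2
                fib(k=2) -> return 1  (same call as traced above)
              -> return 3
              fib(k=3) -> return 2  (same call as traced above)
            -> return 5
            fib(k=4) -> return 3  (same call as traced above)
          -> return 8
          fib(k=5) -> return 5  (same call as traced above)
        -> return 13
        fib(k=6) -> return 8  (same call as traced above)
      -> return 21
      fib(k=7) -> return 13  (same call as traced above)
    -> return 34
    fib(k=8) -> return 21  (same call as traced above)
  -> return 55
  fib(k=9) -> return 34  (same call as traced above)
-> return 89

Final answer: 89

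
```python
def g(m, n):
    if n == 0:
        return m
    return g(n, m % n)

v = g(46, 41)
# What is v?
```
Call trace:
g(m=46, n=41)
  g(m=41, n=5)
    g(m=5, n=1)
      g(m=1, n=0)
      -> return 1
    -> return 1
  -> return 1
-> return 1

Final answer: 1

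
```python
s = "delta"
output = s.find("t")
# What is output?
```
Trace:
  s='delta'
  s='delta', output=3

Final answer: 3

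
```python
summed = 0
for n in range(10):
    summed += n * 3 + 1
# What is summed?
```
Trace:
  summed=0
  summed=1, n=0
  summed=5, n=1
  summed=12, n=2
  summed=22, n=3
  summed=35, n=4
  summed=51, n=5
  summed=70, n=6
  summed=92, n=7
  summed=117, n=8
  summed=145, n=9

Final answer: 145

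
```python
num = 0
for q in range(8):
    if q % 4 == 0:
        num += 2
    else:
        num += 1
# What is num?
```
Trace:
  num=0
  num=2, q=0
  num=3, q=1
  num=4, q=2
  num=5, q=3
  num=7, q=4
  num=8, q=5
  num=9, q=6
  num=10, q=7

Final answer: 10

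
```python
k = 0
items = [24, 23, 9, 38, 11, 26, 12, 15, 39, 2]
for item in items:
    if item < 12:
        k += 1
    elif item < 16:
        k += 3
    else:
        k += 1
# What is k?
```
Trace:
  k=0
  k=1, item=24
  k=2, item=23
  k=3, item=9
  k=4, item=38
  k=5, item=11
  k=6, item=26
  k=9, item=12
  k=12, item=15
  k=13, item=39
  k=14, item=2

Final answer: 14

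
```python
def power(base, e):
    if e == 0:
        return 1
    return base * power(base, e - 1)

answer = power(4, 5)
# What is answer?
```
Call trace:
power(base=4, e=5)
  power(base=4, e=4)
    power(base=4, e=3)
      power(base=4, e=2)
        power(base=4, e=1)
          power(base=4, e=0)
          -> return 1
        -> return 4
      -> return 16
    -> return 64
  -> return 256
-> return 1024

Final answer: 1024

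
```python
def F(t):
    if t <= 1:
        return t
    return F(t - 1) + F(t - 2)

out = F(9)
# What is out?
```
Call trace (a repeated sub-call is expanded the first time; later identical calls just restate its return value):
F(t=9)
  F(t=8)
    F(t=7)
      F(t=6)
        F(t=5)
          F(t=4)
            F(t=3)
              F(t=2)
                F(t=1)
                -> return 1
                F(t=0)
                -> return 0
              -> return 1
              F(t=1)
              -> return 1
            -> return 2
            F(t=2) -> return 1  (same call as traced above)
          -> return 3
          F(t=3) -> return 2  (same call as traced above)
        -> return 5
        F(t=4) -> return 3  (same call as traced above)
      -> return 8
      F(t=5) -> return 5  (same call as traced above)
    -> return 13
    F(t=6) -> return 8  (same call as traced above)
  -> return 21
  F(t=7) -> return 13  (same call as traced above)
-> return 34

Final answer: 34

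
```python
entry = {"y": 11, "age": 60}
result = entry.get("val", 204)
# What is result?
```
Trace:
  entry={'y': 11, 'age': 60}
  entry={'y': 11, 'age': 60}, result=204

Final answer: 204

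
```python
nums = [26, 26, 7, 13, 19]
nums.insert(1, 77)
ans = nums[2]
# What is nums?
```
Trace:
  nums=[26, 26, 7, 13, 19]
  nums=[26, 77, 26, 7, 13, 19]
  nums=[26, 77, 26, 7, 13, 19], ans=26

Final answer: [26, 77, 26, 7, 13, 19]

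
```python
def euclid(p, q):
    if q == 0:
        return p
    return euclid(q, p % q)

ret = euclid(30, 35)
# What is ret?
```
Call trace:
euclid(p=30, q=35)
  euclid(p=35, q=30)
    euclid(p=30, q=5)
      euclid(p=5, q=0)
      -> return 5
    -> return 5
  -> return 5
-> return 5

Final answer: 5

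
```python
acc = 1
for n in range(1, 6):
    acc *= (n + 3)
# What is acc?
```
Trace:
  acc=1
  acc=4, n=1
  acc=20, n=2
  acc=120, n=3
  acc=840, n=4
  acc=6720, n=5

Final answer: 6720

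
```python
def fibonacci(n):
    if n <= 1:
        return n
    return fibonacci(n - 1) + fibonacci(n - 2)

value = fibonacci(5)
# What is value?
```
Call trace (a repeated sub-call is expanded the first time; later identical calls just restate its return value):
fibonacci(n=5)
  fibonacci(n=4)
    fibonacci(n=3)
      fibonacci(n=2)
        fibonacci(n=1)
        -> return 1
        fibonacci(n=0)
        -> return 0
      -> return 1
      fibonacci(n=1)
      -> return 1
    -> return 2
    fibonacci(n=2) -> return 1  (same call as traced above)
  -> return 3
  fibonacci(n=3) -> return 2  (same call as traced above)
-> return 5

Final answer: 5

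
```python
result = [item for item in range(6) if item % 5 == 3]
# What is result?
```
Trace:
  item=0
  item=1
  item=2
  item=3
  item=4
  item=5
  result=[3]

Final answer: [3]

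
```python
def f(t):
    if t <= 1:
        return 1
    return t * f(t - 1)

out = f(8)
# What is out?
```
Call trace:
f(t=8)
  f(t=7)
    f(t=6)
      f(t=5)
        f(t=4)
          f(t=3)
            f(t=2)
              f(t=1)
              -> return 1
            -> return 2
          -> return 6
        -> return 24
      -> return 120
    -> return 720
  -> return 5040
-> return 40320

Final answer: 40320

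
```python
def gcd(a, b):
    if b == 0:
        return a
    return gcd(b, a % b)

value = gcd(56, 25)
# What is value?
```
Call trace:
gcd(a=56, b=25)
  gcd(a=25, b=6)
    gcd(a=6, b=1)
      gcd(a=1, b=0)
      -> return 1
    -> return 1
  -> return 1
-> return 1

Final answer: 1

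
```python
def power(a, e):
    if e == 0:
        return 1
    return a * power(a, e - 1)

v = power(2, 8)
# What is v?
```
Call trace:
power(a=2, e=8)
  power(a=2, e=7)
    power(a=2, e=6)
      power(a=2, e=5)
        power(a=2, e=4)
          power(a=2, e=3)
            power(a=2, e=2)
              power(a=2, e=1)
                power(a=2, e=0)
                -> return 1
              -> return 2
            -> return 4
          -> return 8
        -> return 16
      -> return 32
    -> return 64
  -> return 128
-> return 256

Final answer: 256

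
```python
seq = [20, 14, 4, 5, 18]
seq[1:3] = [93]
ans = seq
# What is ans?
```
Trace:
  seq=[20, 14, 4, 5, 18]
  seq=[20, 93, 5, 18]
  seq=[20, 93, 5, 18], ans=[20, 93, 5, 18]

Final answer: [20, 93, 5, 18]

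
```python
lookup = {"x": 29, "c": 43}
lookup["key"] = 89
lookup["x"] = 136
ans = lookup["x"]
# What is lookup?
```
Trace:
  lookup={'x': 29, 'c': 43}
  lookup={'x': 29, 'c': 43, 'key': 89}
  lookup={'x': 136, 'c': 43, 'key': 89}
  lookup={'x': 136, 'c': 43, 'key': 89}, ans=136

Final answer: {'x': 136, 'c': 43, 'key': 89}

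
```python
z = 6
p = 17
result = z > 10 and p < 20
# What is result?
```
Trace:
  z=6
  z=6, p=17
  z=6, p=17, result=False

Final answer: False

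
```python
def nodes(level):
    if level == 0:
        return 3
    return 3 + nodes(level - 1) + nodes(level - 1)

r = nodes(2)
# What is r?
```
Call trace (a repeated sub-call is expanded the first time; later identical calls just restate its return value):
nodes(level=2)
  nodes(level=1)
    nodes(level=0)
    -> return 3
    nodes(level=0)
    -> return 3
  -> return 9
  nodes(level=1) -> return 9  (same call as traced above)
-> return 21

Final answer: 21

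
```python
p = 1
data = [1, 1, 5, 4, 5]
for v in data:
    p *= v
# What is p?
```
Trace:
  p=1
  p=1, v=1
  p=1, v=1
  p=5, v=5
  p=20, v=4
  p=100, v=5

Final answer: 100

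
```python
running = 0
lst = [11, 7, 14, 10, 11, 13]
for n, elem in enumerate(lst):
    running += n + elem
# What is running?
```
Trace:
  running=0
  running=11, n=0, elem=11
  running=19, n=1, elem=7
  running=35, n=2, elem=14
  running=48, n=3, elem=10
  running=63, n=4, elem=11
  running=81, n=5, elem=13

Final answer: 81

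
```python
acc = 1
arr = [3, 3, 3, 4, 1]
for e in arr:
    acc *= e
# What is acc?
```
Trace:
  acc=1
  acc=3, e=3
  acc=9, e=3
  acc=27, e=3
  acc=108, e=4
  acc=108, e=1

Final answer: 108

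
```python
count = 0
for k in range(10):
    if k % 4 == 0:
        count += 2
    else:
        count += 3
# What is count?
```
Trace:
  count=0
  count=2, k=0
  count=5, k=1
  count=8, k=2
  count=11, k=3
  count=13, k=4
  count=16, k=5
  count=19, k=6
  count=22, k=7
  count=24, k=8
  count=27, k=9

Final answer: 27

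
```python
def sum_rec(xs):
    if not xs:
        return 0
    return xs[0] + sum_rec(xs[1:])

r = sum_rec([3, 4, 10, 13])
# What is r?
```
Call trace:
sum_rec(xs=[3, 4, 10, 13])
  sum_rec(xs=[4, 10, 13])
    sum_rec(xs=[10, 13])
      sum_rec(xs=[13])
        sum_rec(xs=[])
        -> return 0
      -> return 13
    -> return 23
  -> return 27
-> return 30

Final answer: 30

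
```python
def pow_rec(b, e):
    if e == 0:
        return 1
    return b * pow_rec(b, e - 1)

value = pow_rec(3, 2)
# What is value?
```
Call trace:
pow_rec(b=3, e=2)
  pow_rec(b=3, e=1)
    pow_rec(b=3, e=0)
    -> return 1
  -> return 3
-> return 9

Final answer: 9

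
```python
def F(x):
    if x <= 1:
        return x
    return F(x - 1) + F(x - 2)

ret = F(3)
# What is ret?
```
Call trace:
F(x=3)
  F(x=2)
    F(x=1)
    -> return 1
    F(x=0)
    -> return 0
  -> return 1
  F(x=1)
  -> return 1
-> return 2

Final answer: 2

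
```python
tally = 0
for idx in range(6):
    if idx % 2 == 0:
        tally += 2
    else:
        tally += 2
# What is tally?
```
Trace:
  tally=0
  tally=2, idx=0
  tally=4, idx=1
  tally=6, idx=2
  tally=8, idx=3
  tally=10, idx=4
  tally=12, idx=5

Final answer: 12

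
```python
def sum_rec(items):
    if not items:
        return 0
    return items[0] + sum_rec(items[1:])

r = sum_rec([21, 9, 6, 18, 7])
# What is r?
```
Call trace:
sum_rec(items=[21, 9, 6, 18, 7])
  sum_rec(items=[9, 6, 18, 7])
    sum_rec(items=[6, 18, 7])
      sum_rec(items=[18, 7])
        sum_rec(items=[7])
          sum_rec(items=[])
          -> return 0
        -> return 7
      -> return 25
    -> return 31
  -> return 40
-> return 61

Final answer: 61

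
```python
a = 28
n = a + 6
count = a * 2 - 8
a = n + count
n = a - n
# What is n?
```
Trace:
  a=28
  a=28, n=34
  a=28, n=34, count=48
  a=82, n=34, count=48
  a=82, n=48, count=48

Final answer: 48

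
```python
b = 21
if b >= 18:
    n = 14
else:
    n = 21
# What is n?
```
Trace:
  b=21
  b=21, n=14

Final answer: 14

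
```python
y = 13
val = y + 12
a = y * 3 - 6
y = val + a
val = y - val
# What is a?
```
Trace:
  y=13
  y=13, val=25
  y=13, val=25, a=33
  y=58, val=25, a=33
  y=58, val=33, a=33

Final answer: 33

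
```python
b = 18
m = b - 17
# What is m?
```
Trace:
  b=18
  b=18, m=1

Final answer: 1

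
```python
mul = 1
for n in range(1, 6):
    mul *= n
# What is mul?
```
Trace:
  mul=1
  mul=1, n=1
  mul=2, n=2
  mul=6, n=3
  mul=24, n=4
  mul=120, n=5

Final answer: 120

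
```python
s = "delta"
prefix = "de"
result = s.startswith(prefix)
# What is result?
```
Trace:
  s='delta'
  s='delta', prefix='de'
  s='delta', prefix='de', result=True

Final answer: True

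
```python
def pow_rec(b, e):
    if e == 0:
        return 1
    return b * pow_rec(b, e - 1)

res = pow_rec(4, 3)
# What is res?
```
Call trace:
pow_rec(b=4, e=3)
  pow_rec(b=4, e=2)
    pow_rec(b=4, e=1)
      pow_rec(b=4, e=0)
      -> return 1
    -> return 4
  -> return 16
-> return 64

Final answer: 64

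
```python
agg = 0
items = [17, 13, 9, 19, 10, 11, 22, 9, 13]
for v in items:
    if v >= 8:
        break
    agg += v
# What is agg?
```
Trace:
  agg=0
  agg=0, v=17

Final answer: 0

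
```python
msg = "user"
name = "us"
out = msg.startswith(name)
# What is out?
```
Trace:
  msg='user'
  msg='user', name='us'
  msg='user', name='us', out=True

Final answer: True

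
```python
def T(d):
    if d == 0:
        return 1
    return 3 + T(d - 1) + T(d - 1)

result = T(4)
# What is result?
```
Call trace (a repeated sub-call is expanded the first time; later identical calls just restate its return value):
T(d=4)
  T(d=3)
    T(d=2)
      T(d=1)
        T(d=0)
        -> return 1
        T(d=0)
        -> return 1
      -> return 5
      T(d=1) -> return 5  (same call as traced above)
    -> return 13
    T(d=2) -> return 13  (same call as traced above)
  -> return 29
  T(d=3) -> return 29  (same call as traced above)
-> return 61

Final answer: 61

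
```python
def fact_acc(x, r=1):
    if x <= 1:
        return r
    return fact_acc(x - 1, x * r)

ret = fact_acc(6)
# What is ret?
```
Call trace:
fact_acc(x=6, r=1)
  fact_acc(x=5, r=6)
    fact_acc(x=4, r=30)
      fact_acc(x=3, r=120)
        fact_acc(x=2, r=360)
          fact_acc(x=1, r=720)
          -> return 720
        -> return 720
      -> return 720
    -> return 720
  -> return 720
-> return 720

Final answer: 720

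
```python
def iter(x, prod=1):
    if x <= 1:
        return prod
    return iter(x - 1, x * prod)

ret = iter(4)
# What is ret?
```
Call trace:
iter(x=4, prod=1)
  iter(x=3, prod=4)
    iter(x=2, prod=12)
      iter(x=1, prod=24)
      -> return 24
    -> return 24
  -> return 24
-> return 24

Final answer: 24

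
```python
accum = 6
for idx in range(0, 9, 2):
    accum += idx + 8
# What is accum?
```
Trace:
  accum=6
  accum=14, idx=0
  accum=24, idx=2
  accum=36, idx=4
  accum=50, idx=6
  accum=66, idx=8

Final answer: 66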